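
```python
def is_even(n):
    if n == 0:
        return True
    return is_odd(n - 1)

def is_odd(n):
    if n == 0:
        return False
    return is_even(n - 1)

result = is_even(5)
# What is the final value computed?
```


is_even(5)
= is_odd(4)
= is_even(3)
= is_odd(2)
= is_even(1)
= is_odd(0)
n == 0: return False
= False


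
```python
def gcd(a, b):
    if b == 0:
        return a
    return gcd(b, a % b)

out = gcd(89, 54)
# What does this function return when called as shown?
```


gcd(89, 54)
= gcd(54, 89 % 54) = gcd(54, 35)
= gcd(35, 54 % 35) = gcd(35, 19)
= gcd(19, 35 % 19) = gcd(19, 16)
= gcd(16, 19 % 16) = gcd(16, 3)
= gcd(3, 16 % 3) = gcd(3, 1)
= gcd(1, 3 % 1) = gcd(1, 0)
b == 0, return a = 1


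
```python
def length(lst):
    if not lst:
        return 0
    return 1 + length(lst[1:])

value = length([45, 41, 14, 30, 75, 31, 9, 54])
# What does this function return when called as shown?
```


length([45, 41, 14, 30, 75, 31, 9, 54])
= 1 + length([41, 14, 30, 75, 31, 9, 54])
= 1 + 1 + length([14, 30, 75, 31, 9, 54])
= 1 + 1 + 1 + length([30, 75, 31, 9, 54])
= 1 + 1 + 1 + 1 + length([75, 31, 9, 54])
= 1 + 1 + 1 + 1 + 1 + length([31, 9, 54])
= 1 + 1 + 1 + 1 + 1 + 1 + length([9, 54])
= 1 + 1 + 1 + 1 + 1 + 1 + 1 + length([54])
= 1 + 1 + 1 + 1 + 1 + 1 + 1 + 1 + length([])
= 1 + 1 + 1 + 1 + 1 + 1 + 1 + 1 + 0
= 8


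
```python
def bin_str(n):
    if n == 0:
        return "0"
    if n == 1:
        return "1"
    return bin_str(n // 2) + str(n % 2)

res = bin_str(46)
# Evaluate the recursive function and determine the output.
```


bin_str(46)
= bin_str(23) + "0"
= bin_str(11) + "1" + "0"
= bin_str(5) + "1" + "1" + "0"
= bin_str(2) + "1" + "1" + "1" + "0"
= bin_str(1) + "0" + "1" + "1" + "1" + "0"
= "1" + "0" + "1" + "1" + "1" + "0"
= "101110"


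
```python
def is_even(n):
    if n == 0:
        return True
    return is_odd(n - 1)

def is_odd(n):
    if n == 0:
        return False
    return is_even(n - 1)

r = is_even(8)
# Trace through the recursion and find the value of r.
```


is_even(8)
= is_odd(7)
= is_even(6)
= is_odd(5)
= is_even(4)
= is_odd(3)
= is_even(2)
= is_odd(1)
= is_even(0)
n == 0: return True
= True


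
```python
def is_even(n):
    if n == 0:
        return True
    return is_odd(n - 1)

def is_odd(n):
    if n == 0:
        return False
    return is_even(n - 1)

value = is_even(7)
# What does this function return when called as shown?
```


is_even(7)
= is_odd(6)
= is_even(5)
= is_odd(4)
= is_even(3)
= is_odd(2)
= is_even(1)
= is_odd(0)
n == 0: return False
= False


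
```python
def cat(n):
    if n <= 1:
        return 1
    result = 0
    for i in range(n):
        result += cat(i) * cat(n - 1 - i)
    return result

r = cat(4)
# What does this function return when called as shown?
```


cat(4)
= sum of cat(i) * cat(4-1-i) for i in 0..3
First compute sub-values bottom-up:
  cat(0) = 1, cat(1) = 1
  cat(2) = 1*1 + 1*1 = 2
  cat(3) = 1*2 + 1*1 + 2*1 = 5
Now cat(4):
  cat(0)*cat(3) = 1*5 = 5
  cat(1)*cat(2) = 1*2 = 2
  cat(2)*cat(1) = 2*1 = 2
  cat(3)*cat(0) = 5*1 = 5
= 5 + 2 + 2 + 5
= 14


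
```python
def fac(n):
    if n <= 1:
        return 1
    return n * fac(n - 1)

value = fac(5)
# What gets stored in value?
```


fac(5)
= 5 * fac(4)
= 5 * 4 * fac(3)
= 5 * 4 * 3 * fac(2)
= 5 * 4 * 3 * 2 * fac(1)
= 5 * 4 * 3 * 2 * 1
= 120


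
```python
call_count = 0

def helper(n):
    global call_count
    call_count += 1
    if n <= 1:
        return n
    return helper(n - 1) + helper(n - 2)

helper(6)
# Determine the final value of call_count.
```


helper(6) calls helper(5) and helper(4); each non-base call branches into two more.
Let C(k) = total number of calls made by helper(k), including the call to helper(k) itself.
Base cases: C(0) = 1, C(1) = 1
Recurrence: C(k) = 1 + C(k-1) + C(k-2)
  C(2) = 1 + C(1) + C(0) = 1 + 1 + 1 = 3
  C(3) = 1 + C(2) + C(1) = 1 + 3 + 1 = 5
  C(4) = 1 + C(3) + C(2) = 1 + 5 + 3 = 9
  C(5) = 1 + C(4) + C(3) = 1 + 9 + 5 = 15
  C(6) = 1 + C(5) + C(4) = 1 + 15 + 9 = 25
Total calls = C(6) = 25


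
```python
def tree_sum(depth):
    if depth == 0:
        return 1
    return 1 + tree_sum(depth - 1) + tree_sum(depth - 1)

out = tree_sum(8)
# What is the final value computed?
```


tree_sum(8)
= 1 + tree_sum(7) + tree_sum(7)
= 1 + 2 * tree_sum(7)
tree_sum(k) = 2^(k+1) - 1
tree_sum(0) = 1
tree_sum(1) = 3
tree_sum(2) = 7
tree_sum(3) = 15
tree_sum(4) = 31
tree_sum(8) = 2^9 - 1 = 511


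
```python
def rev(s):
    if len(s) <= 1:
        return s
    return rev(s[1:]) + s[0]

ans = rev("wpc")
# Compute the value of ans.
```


rev("wpc")
= rev("pc") + "w"
= rev("c") + "p" + "w"
= "c" + "p" + "w"
= "cpw"


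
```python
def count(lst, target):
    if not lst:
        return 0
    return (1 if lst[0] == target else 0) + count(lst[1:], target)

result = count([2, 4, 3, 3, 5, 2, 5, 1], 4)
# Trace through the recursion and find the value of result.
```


count([2, 4, 3, 3, 5, 2, 5, 1], 4)
lst[0]=2 != 4: 0 + count([4, 3, 3, 5, 2, 5, 1], 4)
lst[0]=4 == 4: 1 + count([3, 3, 5, 2, 5, 1], 4)
lst[0]=3 != 4: 0 + count([3, 5, 2, 5, 1], 4)
lst[0]=3 != 4: 0 + count([5, 2, 5, 1], 4)
lst[0]=5 != 4: 0 + count([2, 5, 1], 4)
lst[0]=2 != 4: 0 + count([5, 1], 4)
lst[0]=5 != 4: 0 + count([1], 4)
lst[0]=1 != 4: 0 + count([], 4)
= 1


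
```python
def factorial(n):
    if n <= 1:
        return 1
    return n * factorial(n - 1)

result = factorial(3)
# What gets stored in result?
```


factorial(3)
= 3 * factorial(2)
= 3 * 2 * factorial(1)
= 3 * 2 * 1
= 6


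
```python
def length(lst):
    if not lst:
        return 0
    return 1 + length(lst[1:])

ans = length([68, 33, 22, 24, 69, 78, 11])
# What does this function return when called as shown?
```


length([68, 33, 22, 24, 69, 78, 11])
= 1 + length([33, 22, 24, 69, 78, 11])
= 1 + 1 + length([22, 24, 69, 78, 11])
= 1 + 1 + 1 + length([24, 69, 78, 11])
= 1 + 1 + 1 + 1 + length([69, 78, 11])
= 1 + 1 + 1 + 1 + 1 + length([78, 11])
= 1 + 1 + 1 + 1 + 1 + 1 + length([11])
= 1 + 1 + 1 + 1 + 1 + 1 + 1 + length([])
= 1 + 1 + 1 + 1 + 1 + 1 + 1 + 0
= 7


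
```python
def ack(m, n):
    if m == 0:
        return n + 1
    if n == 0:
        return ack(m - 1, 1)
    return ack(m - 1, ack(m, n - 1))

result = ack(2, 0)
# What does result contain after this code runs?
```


ack(2, 0)
n == 0: return ack(1, 1)
= ack(1, 1) = 3
= 3


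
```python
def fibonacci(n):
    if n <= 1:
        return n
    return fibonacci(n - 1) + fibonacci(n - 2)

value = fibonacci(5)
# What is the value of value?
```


fibonacci(5)
= fibonacci(4) + fibonacci(3)
= (fibonacci(3) + fibonacci(2)) + fibonacci(3)
Computing bottom-up: fibonacci(0)=0, fibonacci(1)=1, fibonacci(2)=1, fibonacci(3)=2, fibonacci(4)=3, fibonacci(5)=5
= 5


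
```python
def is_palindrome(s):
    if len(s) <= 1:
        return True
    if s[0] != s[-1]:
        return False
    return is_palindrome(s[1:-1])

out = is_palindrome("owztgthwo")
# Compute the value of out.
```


is_palindrome("owztgthwo")
"owztgthwo": s[0]='o' == s[-1]='o' -> is_palindrome("wztgthw")
"wztgthw": s[0]='w' == s[-1]='w' -> is_palindrome("ztgth")
"ztgth": s[0]='z' != s[-1]='h' -> False
= False


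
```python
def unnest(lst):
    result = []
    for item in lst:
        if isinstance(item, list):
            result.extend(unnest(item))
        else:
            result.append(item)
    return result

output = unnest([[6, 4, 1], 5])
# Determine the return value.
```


unnest([[6, 4, 1], 5])
Processing each element:
  [6, 4, 1] is a list -> unnest recursively -> [6, 4, 1]
  5 is not a list -> append 5
= [6, 4, 1, 5]


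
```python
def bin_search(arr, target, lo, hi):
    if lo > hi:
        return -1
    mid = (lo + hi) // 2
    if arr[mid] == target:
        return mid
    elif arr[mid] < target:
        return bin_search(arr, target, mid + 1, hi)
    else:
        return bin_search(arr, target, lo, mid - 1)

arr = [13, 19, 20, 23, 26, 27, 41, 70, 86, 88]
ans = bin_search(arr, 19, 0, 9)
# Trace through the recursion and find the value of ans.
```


bin_search(arr, 19, 0, 9)
lo=0, hi=9, mid=4, arr[mid]=26
26 > 19, search left half
lo=0, hi=3, mid=1, arr[mid]=19
arr[1] == 19, found at index 1
= 1


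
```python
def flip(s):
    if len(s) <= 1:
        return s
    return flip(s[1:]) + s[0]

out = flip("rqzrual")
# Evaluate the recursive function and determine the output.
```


flip("rqzrual")
= flip("qzrual") + "r"
= flip("zrual") + "q" + "r"
= flip("rual") + "z" + "q" + "r"
= flip("ual") + "r" + "z" + "q" + "r"
= flip("al") + "u" + "r" + "z" + "q" + "r"
= flip("l") + "a" + "u" + "r" + "z" + "q" + "r"
= "l" + "a" + "u" + "r" + "z" + "q" + "r"
= "laurzqr"


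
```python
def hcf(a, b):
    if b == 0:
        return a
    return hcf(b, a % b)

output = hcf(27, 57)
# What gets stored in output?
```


hcf(27, 57)
= hcf(57, 27 % 57) = hcf(57, 27)
= hcf(27, 57 % 27) = hcf(27, 3)
= hcf(3, 27 % 3) = hcf(3, 0)
b == 0, return a = 3


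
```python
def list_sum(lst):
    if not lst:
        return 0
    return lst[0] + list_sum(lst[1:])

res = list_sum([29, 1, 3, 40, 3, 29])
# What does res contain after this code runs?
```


list_sum([29, 1, 3, 40, 3, 29])
= 29 + list_sum([1, 3, 40, 3, 29])
= 29 + 1 + list_sum([3, 40, 3, 29])
= 29 + 1 + 3 + list_sum([40, 3, 29])
= 29 + 1 + 3 + 40 + list_sum([3, 29])
= 29 + 1 + 3 + 40 + 3 + list_sum([29])
= 29 + 1 + 3 + 40 + 3 + 29 + list_sum([])
= 29 + 1 + 3 + 40 + 3 + 29 + 0
= 105


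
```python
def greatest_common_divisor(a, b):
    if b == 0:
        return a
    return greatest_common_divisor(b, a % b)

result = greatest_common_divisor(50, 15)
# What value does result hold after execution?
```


greatest_common_divisor(50, 15)
= greatest_common_divisor(15, 50 % 15) = greatest_common_divisor(15, 5)
= greatest_common_divisor(5, 15 % 5) = greatest_common_divisor(5, 0)
b == 0, return a = 5


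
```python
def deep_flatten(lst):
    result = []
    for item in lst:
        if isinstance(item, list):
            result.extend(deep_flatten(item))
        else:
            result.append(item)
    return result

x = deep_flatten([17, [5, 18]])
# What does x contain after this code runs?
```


deep_flatten([17, [5, 18]])
Processing each element:
  17 is not a list -> append 17
  [5, 18] is a list -> deep_flatten recursively -> [5, 18]
= [17, 5, 18]


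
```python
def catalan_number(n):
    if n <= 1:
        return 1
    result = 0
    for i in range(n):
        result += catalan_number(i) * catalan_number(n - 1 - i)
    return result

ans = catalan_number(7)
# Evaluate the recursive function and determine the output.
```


catalan_number(7)
= sum of catalan_number(i) * catalan_number(7-1-i) for i in 0..6
First compute sub-values bottom-up:
  catalan_number(0) = 1, catalan_number(1) = 1
  catalan_number(2) = 1*1 + 1*1 = 2
  catalan_number(3) = 1*2 + 1*1 + 2*1 = 5
  catalan_number(4) = 1*5 + 1*2 + 2*1 + 5*1 = 14
  catalan_number(5) = 1*14 + 1*5 + 2*2 + 5*1 + 14*1 = 42
  catalan_number(6) = 1*42 + 1*14 + 2*5 + 5*2 + 14*1 + 42*1 = 132
Now catalan_number(7):
  catalan_number(0)*catalan_number(6) = 1*132 = 132
  catalan_number(1)*catalan_number(5) = 1*42 = 42
  catalan_number(2)*catalan_number(4) = 2*14 = 28
  catalan_number(3)*catalan_number(3) = 5*5 = 25
  catalan_number(4)*catalan_number(2) = 14*2 = 28
  catalan_number(5)*catalan_number(1) = 42*1 = 42
  catalan_number(6)*catalan_number(0) = 132*1 = 132
= 132 + 42 + 28 + 25 + 28 + 42 + 132
= 429


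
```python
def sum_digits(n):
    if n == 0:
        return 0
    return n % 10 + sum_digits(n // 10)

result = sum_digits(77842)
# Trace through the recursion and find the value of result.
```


sum_digits(77842)
= 2 + sum_digits(7784)
= 2 + 4 + sum_digits(778)
= 2 + 4 + 8 + sum_digits(77)
= 2 + 4 + 8 + 7 + sum_digits(7)
= 2 + 4 + 8 + 7 + 7 + sum_digits(0)
= 2 + 4 + 8 + 7 + 7 + 0
= 28


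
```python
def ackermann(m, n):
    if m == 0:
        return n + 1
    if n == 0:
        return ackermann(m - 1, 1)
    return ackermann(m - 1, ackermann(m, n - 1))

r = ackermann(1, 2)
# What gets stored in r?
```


ackermann(1, 2)
= ackermann(0, ackermann(1, 1))
First compute ackermann(1, 1) = 3
= ackermann(0, 3)
= 4


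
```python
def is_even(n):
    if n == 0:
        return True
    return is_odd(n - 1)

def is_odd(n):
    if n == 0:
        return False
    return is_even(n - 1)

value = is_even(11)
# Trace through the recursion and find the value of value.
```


is_even(11)
= is_odd(10)
= is_even(9)
= is_odd(8)
= is_even(7)
= is_odd(6)
= is_even(5)
= is_odd(4)
= is_even(3)
= is_odd(2)
= is_even(1)
= is_odd(0)
n == 0: return False
= False


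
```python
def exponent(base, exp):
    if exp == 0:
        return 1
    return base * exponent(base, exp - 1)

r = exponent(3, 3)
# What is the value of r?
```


exponent(3, 3)
= 3 * exponent(3, 2)
= 3 * 3 * exponent(3, 1)
= 3 * 3 * 3 * exponent(3, 0)
= 3 * 3 * 3 * 1
= 27


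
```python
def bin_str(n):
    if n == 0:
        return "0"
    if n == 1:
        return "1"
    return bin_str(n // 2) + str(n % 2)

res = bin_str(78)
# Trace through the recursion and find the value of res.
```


bin_str(78)
= bin_str(39) + "0"
= bin_str(19) + "1" + "0"
= bin_str(9) + "1" + "1" + "0"
= bin_str(4) + "1" + "1" + "1" + "0"
= bin_str(2) + "0" + "1" + "1" + "1" + "0"
= bin_str(1) + "0" + "0" + "1" + "1" + "1" + "0"
= "1" + "0" + "0" + "1" + "1" + "1" + "0"
= "1001110"


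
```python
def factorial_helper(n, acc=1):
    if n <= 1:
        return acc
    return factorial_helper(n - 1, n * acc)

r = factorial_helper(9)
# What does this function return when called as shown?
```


factorial_helper(9, 1)
= factorial_helper(8, 9 * 1) = factorial_helper(8, 9)
= factorial_helper(7, 8 * 9) = factorial_helper(7, 72)
= factorial_helper(6, 7 * 72) = factorial_helper(6, 504)
= factorial_helper(5, 6 * 504) = factorial_helper(5, 3024)
= factorial_helper(4, 5 * 3024) = factorial_helper(4, 15120)
= factorial_helper(3, 4 * 15120) = factorial_helper(3, 60480)
= factorial_helper(2, 3 * 60480) = factorial_helper(2, 181440)
= factorial_helper(1, 2 * 181440) = factorial_helper(1, 362880)
n <= 1, return acc = 362880


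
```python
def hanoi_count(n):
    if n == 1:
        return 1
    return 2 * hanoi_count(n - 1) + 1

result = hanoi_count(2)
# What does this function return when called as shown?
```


hanoi_count(2)
= 2 * hanoi_count(1) + 1
Now compute bottom-up:
hanoi_count(1) = 1
hanoi_count(2) = 2 * 1 + 1 = 3
= 3


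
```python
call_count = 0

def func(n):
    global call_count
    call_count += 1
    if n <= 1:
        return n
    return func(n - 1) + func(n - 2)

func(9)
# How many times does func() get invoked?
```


func(9) calls func(8) and func(7); each non-base call branches into two more.
Let C(k) = total number of calls made by func(k), including the call to func(k) itself.
Base cases: C(0) = 1, C(1) = 1
Recurrence: C(k) = 1 + C(k-1) + C(k-2)
  C(2) = 1 + C(1) + C(0) = 1 + 1 + 1 = 3
  C(3) = 1 + C(2) + C(1) = 1 + 3 + 1 = 5
  C(4) = 1 + C(3) + C(2) = 1 + 5 + 3 = 9
  C(5) = 1 + C(4) + C(3) = 1 + 9 + 5 = 15
  C(6) = 1 + C(5) + C(4) = 1 + 15 + 9 = 25
  C(7) = 1 + C(6) + C(5) = 1 + 25 + 15 = 41
  C(8) = 1 + C(7) + C(6) = 1 + 41 + 25 = 67
  C(9) = 1 + C(8) + C(7) = 1 + 67 + 41 = 109
Total calls = C(9) = 109


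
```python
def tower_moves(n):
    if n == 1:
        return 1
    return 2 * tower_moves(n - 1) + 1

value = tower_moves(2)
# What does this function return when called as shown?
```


tower_moves(2)
= 2 * tower_moves(1) + 1
Now compute bottom-up:
tower_moves(1) = 1
tower_moves(2) = 2 * 1 + 1 = 3
= 3


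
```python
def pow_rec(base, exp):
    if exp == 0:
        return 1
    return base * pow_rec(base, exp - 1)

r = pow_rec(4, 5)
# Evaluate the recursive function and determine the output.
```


pow_rec(4, 5)
= 4 * pow_rec(4, 4)
= 4 * 4 * pow_rec(4, 3)
= 4 * 4 * 4 * pow_rec(4, 2)
= 4 * 4 * 4 * 4 * pow_rec(4, 1)
= 4 * 4 * 4 * 4 * 4 * pow_rec(4, 0)
= 4 * 4 * 4 * 4 * 4 * 1
= 1024


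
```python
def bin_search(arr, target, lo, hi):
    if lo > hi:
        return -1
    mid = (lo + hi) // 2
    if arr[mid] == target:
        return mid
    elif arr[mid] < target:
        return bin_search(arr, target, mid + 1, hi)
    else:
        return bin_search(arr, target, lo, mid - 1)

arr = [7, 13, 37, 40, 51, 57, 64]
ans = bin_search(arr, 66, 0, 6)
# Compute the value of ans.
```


bin_search(arr, 66, 0, 6)
lo=0, hi=6, mid=3, arr[mid]=40
40 < 66, search right half
lo=4, hi=6, mid=5, arr[mid]=57
57 < 66, search right half
lo=6, hi=6, mid=6, arr[mid]=64
64 < 66, search right half
lo > hi, target not found, return -1
= -1


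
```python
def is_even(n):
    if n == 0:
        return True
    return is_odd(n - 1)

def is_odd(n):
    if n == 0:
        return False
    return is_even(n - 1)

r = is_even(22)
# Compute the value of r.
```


is_even(22)
= is_odd(21)
= is_even(20)
= is_odd(19)
= is_even(18)
= is_odd(17)
= is_even(16)
= is_odd(15)
= is_even(14)
= is_odd(13)
= is_even(12)
= is_odd(11)
= is_even(10)
= is_odd(9)
= is_even(8)
= is_odd(7)
= is_even(6)
= is_odd(5)
= is_even(4)
= is_odd(3)
= is_even(2)
= is_odd(1)
= is_even(0)
n == 0: return True
= True


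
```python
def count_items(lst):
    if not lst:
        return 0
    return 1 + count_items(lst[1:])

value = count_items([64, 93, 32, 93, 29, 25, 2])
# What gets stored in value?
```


count_items([64, 93, 32, 93, 29, 25, 2])
= 1 + count_items([93, 32, 93, 29, 25, 2])
= 1 + 1 + count_items([32, 93, 29, 25, 2])
= 1 + 1 + 1 + count_items([93, 29, 25, 2])
= 1 + 1 + 1 + 1 + count_items([29, 25, 2])
= 1 + 1 + 1 + 1 + 1 + count_items([25, 2])
= 1 + 1 + 1 + 1 + 1 + 1 + count_items([2])
= 1 + 1 + 1 + 1 + 1 + 1 + 1 + count_items([])
= 1 + 1 + 1 + 1 + 1 + 1 + 1 + 0
= 7


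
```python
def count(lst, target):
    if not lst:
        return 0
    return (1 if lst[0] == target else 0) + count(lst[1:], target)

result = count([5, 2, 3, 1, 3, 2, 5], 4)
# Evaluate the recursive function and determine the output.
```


count([5, 2, 3, 1, 3, 2, 5], 4)
lst[0]=5 != 4: 0 + count([2, 3, 1, 3, 2, 5], 4)
lst[0]=2 != 4: 0 + count([3, 1, 3, 2, 5], 4)
lst[0]=3 != 4: 0 + count([1, 3, 2, 5], 4)
lst[0]=1 != 4: 0 + count([3, 2, 5], 4)
lst[0]=3 != 4: 0 + count([2, 5], 4)
lst[0]=2 != 4: 0 + count([5], 4)
lst[0]=5 != 4: 0 + count([], 4)
= 0


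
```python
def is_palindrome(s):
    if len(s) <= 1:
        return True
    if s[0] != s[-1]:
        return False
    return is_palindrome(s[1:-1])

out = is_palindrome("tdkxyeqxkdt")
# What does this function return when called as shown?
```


is_palindrome("tdkxyeqxkdt")
"tdkxyeqxkdt": s[0]='t' == s[-1]='t' -> is_palindrome("dkxyeqxkd")
"dkxyeqxkd": s[0]='d' == s[-1]='d' -> is_palindrome("kxyeqxk")
"kxyeqxk": s[0]='k' == s[-1]='k' -> is_palindrome("xyeqx")
"xyeqx": s[0]='x' == s[-1]='x' -> is_palindrome("yeq")
"yeq": s[0]='y' != s[-1]='q' -> False
= False


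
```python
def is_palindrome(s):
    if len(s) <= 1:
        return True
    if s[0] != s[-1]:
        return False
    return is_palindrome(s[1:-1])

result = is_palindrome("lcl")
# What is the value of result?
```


is_palindrome("lcl")
"lcl": s[0]='l' == s[-1]='l' -> is_palindrome("c")
"c": len <= 1 -> True
= True


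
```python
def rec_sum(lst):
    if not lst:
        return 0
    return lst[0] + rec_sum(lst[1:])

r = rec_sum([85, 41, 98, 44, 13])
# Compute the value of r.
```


rec_sum([85, 41, 98, 44, 13])
= 85 + rec_sum([41, 98, 44, 13])
= 85 + 41 + rec_sum([98, 44, 13])
= 85 + 41 + 98 + rec_sum([44, 13])
= 85 + 41 + 98 + 44 + rec_sum([13])
= 85 + 41 + 98 + 44 + 13 + rec_sum([])
= 85 + 41 + 98 + 44 + 13 + 0
= 281


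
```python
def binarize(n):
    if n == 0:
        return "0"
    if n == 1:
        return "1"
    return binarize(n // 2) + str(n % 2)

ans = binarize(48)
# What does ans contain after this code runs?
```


binarize(48)
= binarize(24) + "0"
= binarize(12) + "0" + "0"
= binarize(6) + "0" + "0" + "0"
= binarize(3) + "0" + "0" + "0" + "0"
= binarize(1) + "1" + "0" + "0" + "0" + "0"
= "1" + "1" + "0" + "0" + "0" + "0"
= "110000"


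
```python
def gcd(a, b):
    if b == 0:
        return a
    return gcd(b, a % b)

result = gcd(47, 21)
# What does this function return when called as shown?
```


gcd(47, 21)
= gcd(21, 47 % 21) = gcd(21, 5)
= gcd(5, 21 % 5) = gcd(5, 1)
= gcd(1, 5 % 1) = gcd(1, 0)
b == 0, return a = 1


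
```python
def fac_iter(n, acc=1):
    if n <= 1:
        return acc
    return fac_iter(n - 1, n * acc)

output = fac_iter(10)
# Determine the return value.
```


fac_iter(10, 1)
= fac_iter(9, 10 * 1) = fac_iter(9, 10)
= fac_iter(8, 9 * 10) = fac_iter(8, 90)
= fac_iter(7, 8 * 90) = fac_iter(7, 720)
= fac_iter(6, 7 * 720) = fac_iter(6, 5040)
= fac_iter(5, 6 * 5040) = fac_iter(5, 30240)
= fac_iter(4, 5 * 30240) = fac_iter(4, 151200)
= fac_iter(3, 4 * 151200) = fac_iter(3, 604800)
= fac_iter(2, 3 * 604800) = fac_iter(2, 1814400)
= fac_iter(1, 2 * 1814400) = fac_iter(1, 3628800)
n <= 1, return acc = 3628800


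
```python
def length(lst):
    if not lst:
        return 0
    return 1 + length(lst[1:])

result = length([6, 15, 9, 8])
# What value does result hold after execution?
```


length([6, 15, 9, 8])
= 1 + length([15, 9, 8])
= 1 + 1 + length([9, 8])
= 1 + 1 + 1 + length([8])
= 1 + 1 + 1 + 1 + length([])
= 1 + 1 + 1 + 1 + 0
= 4


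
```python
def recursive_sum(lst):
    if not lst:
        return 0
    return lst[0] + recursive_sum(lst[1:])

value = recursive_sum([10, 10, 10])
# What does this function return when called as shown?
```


recursive_sum([10, 10, 10])
= 10 + recursive_sum([10, 10])
= 10 + 10 + recursive_sum([10])
= 10 + 10 + 10 + recursive_sum([])
= 10 + 10 + 10 + 0
= 30


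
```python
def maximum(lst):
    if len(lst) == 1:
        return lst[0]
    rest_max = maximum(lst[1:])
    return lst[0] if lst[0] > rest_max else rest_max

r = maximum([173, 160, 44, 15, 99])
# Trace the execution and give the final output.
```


maximum([173, 160, 44, 15, 99])
= compare 173 with maximum([160, 44, 15, 99])
= compare 160 with maximum([44, 15, 99])
= compare 44 with maximum([15, 99])
= compare 15 with maximum([99])
Base: maximum([99]) = 99
compare 15 with 99: max = 99
compare 44 with 99: max = 99
compare 160 with 99: max = 160
compare 173 with 160: max = 173
= 173


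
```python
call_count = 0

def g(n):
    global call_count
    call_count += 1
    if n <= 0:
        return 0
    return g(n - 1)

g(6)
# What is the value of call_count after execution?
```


g(6) calls g(5) calls ... calls g(0)
Total calls: 6 + 1 (for base case) = 7


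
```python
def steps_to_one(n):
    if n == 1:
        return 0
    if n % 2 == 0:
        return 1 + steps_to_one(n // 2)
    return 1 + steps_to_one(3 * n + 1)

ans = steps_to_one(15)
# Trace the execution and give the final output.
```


steps_to_one(15)
15 is odd -> 3*15+1 = 46 -> steps_to_one(46)
46 is even -> steps_to_one(23)
23 is odd -> 3*23+1 = 70 -> steps_to_one(70)
70 is even -> steps_to_one(35)
35 is odd -> 3*35+1 = 106 -> steps_to_one(106)
106 is even -> steps_to_one(53)
53 is odd -> 3*53+1 = 160 -> steps_to_one(160)
160 is even -> steps_to_one(80)
80 is even -> steps_to_one(40)
40 is even -> steps_to_one(20)
20 is even -> steps_to_one(10)
10 is even -> steps_to_one(5)
5 is odd -> 3*5+1 = 16 -> steps_to_one(16)
16 is even -> steps_to_one(8)
8 is even -> steps_to_one(4)
4 is even -> steps_to_one(2)
2 is even -> steps_to_one(1)
Reached 1 after 17 steps
= 17


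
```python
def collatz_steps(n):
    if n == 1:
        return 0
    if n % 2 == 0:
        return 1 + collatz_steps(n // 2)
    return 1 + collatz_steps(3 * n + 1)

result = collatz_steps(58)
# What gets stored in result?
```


collatz_steps(58)
58 is even -> collatz_steps(29)
29 is odd -> 3*29+1 = 88 -> collatz_steps(88)
88 is even -> collatz_steps(44)
44 is even -> collatz_steps(22)
22 is even -> collatz_steps(11)
11 is odd -> 3*11+1 = 34 -> collatz_steps(34)
34 is even -> collatz_steps(17)
17 is odd -> 3*17+1 = 52 -> collatz_steps(52)
52 is even -> collatz_steps(26)
26 is even -> collatz_steps(13)
13 is odd -> 3*13+1 = 40 -> collatz_steps(40)
40 is even -> collatz_steps(20)
20 is even -> collatz_steps(10)
10 is even -> collatz_steps(5)
5 is odd -> 3*5+1 = 16 -> collatz_steps(16)
16 is even -> collatz_steps(8)
8 is even -> collatz_steps(4)
4 is even -> collatz_steps(2)
2 is even -> collatz_steps(1)
Reached 1 after 19 steps
= 19


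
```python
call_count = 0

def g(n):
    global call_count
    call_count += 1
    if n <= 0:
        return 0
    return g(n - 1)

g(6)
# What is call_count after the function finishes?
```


g(6) calls g(5) calls ... calls g(0)
Total calls: 6 + 1 (for base case) = 7


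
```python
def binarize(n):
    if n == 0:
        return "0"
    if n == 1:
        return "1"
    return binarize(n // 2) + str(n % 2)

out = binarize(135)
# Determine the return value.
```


binarize(135)
= binarize(67) + "1"
= binarize(33) + "1" + "1"
= binarize(16) + "1" + "1" + "1"
= binarize(8) + "0" + "1" + "1" + "1"
= binarize(4) + "0" + "0" + "1" + "1" + "1"
= binarize(2) + "0" + "0" + "0" + "1" + "1" + "1"
= binarize(1) + "0" + "0" + "0" + "0" + "1" + "1" + "1"
= "1" + "0" + "0" + "0" + "0" + "1" + "1" + "1"
= "10000111"


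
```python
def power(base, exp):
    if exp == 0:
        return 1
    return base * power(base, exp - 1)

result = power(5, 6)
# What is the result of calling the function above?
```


power(5, 6)
= 5 * power(5, 5)
= 5 * 5 * power(5, 4)
= 5 * 5 * 5 * power(5, 3)
= 5 * 5 * 5 * 5 * power(5, 2)
= 5 * 5 * 5 * 5 * 5 * power(5, 1)
= 5 * 5 * 5 * 5 * 5 * 5 * power(5, 0)
= 5 * 5 * 5 * 5 * 5 * 5 * 1
= 15625


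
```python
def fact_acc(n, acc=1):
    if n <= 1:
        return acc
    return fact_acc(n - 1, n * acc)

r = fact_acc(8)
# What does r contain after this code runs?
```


fact_acc(8, 1)
= fact_acc(7, 8 * 1) = fact_acc(7, 8)
= fact_acc(6, 7 * 8) = fact_acc(6, 56)
= fact_acc(5, 6 * 56) = fact_acc(5, 336)
= fact_acc(4, 5 * 336) = fact_acc(4, 1680)
= fact_acc(3, 4 * 1680) = fact_acc(3, 6720)
= fact_acc(2, 3 * 6720) = fact_acc(2, 20160)
= fact_acc(1, 2 * 20160) = fact_acc(1, 40320)
n <= 1, return acc = 40320


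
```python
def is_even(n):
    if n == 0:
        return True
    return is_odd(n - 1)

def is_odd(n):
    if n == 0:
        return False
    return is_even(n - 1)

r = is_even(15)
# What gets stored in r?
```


is_even(15)
= is_odd(14)
= is_even(13)
= is_odd(12)
= is_even(11)
= is_odd(10)
= is_even(9)
= is_odd(8)
= is_even(7)
= is_odd(6)
= is_even(5)
= is_odd(4)
= is_even(3)
= is_odd(2)
= is_even(1)
= is_odd(0)
n == 0: return False
= False


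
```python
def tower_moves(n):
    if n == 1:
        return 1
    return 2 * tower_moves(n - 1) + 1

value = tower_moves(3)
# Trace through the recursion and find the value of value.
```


tower_moves(3)
= 2 * tower_moves(2) + 1
= 2 * (2 * tower_moves(1) + 1) + 1
Now compute bottom-up:
tower_moves(1) = 1
tower_moves(2) = 2 * 1 + 1 = 3
tower_moves(3) = 2 * 3 + 1 = 7
= 7


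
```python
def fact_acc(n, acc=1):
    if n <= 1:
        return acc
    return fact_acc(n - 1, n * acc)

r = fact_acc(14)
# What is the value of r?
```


fact_acc(14, 1)
= fact_acc(13, 14 * 1) = fact_acc(13, 14)
= fact_acc(12, 13 * 14) = fact_acc(12, 182)
= fact_acc(11, 12 * 182) = fact_acc(11, 2184)
= fact_acc(10, 11 * 2184) = fact_acc(10, 24024)
= fact_acc(9, 10 * 24024) = fact_acc(9, 240240)
= fact_acc(8, 9 * 240240) = fact_acc(8, 2162160)
= fact_acc(7, 8 * 2162160) = fact_acc(7, 17297280)
= fact_acc(6, 7 * 17297280) = fact_acc(6, 121080960)
= fact_acc(5, 6 * 121080960) = fact_acc(5, 726485760)
= fact_acc(4, 5 * 726485760) = fact_acc(4, 3632428800)
= fact_acc(3, 4 * 3632428800) = fact_acc(3, 14529715200)
= fact_acc(2, 3 * 14529715200) = fact_acc(2, 43589145600)
= fact_acc(1, 2 * 43589145600) = fact_acc(1, 87178291200)
n <= 1, return acc = 87178291200


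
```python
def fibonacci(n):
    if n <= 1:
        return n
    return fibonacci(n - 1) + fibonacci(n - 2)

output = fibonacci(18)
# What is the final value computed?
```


fibonacci(18)
= fibonacci(17) + fibonacci(16)
= (fibonacci(16) + fibonacci(15)) + fibonacci(16)
Computing bottom-up: fibonacci(0)=0, fibonacci(1)=1, fibonacci(2)=1, fibonacci(3)=2, fibonacci(4)=3, fibonacci(5)=5, fibonacci(6)=8, fibonacci(7)=13, fibonacci(8)=21, fibonacci(9)=34, fibonacci(10)=55, fibonacci(11)=89, fibonacci(12)=144, fibonacci(13)=233, fibonacci(14)=377, fibonacci(15)=610, fibonacci(16)=987, fibonacci(17)=1597, fibonacci(18)=2584
= 2584


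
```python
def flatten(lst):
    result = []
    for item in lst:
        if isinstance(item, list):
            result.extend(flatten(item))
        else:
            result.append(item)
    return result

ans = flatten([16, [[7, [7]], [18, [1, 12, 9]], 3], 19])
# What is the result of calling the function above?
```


flatten([16, [[7, [7]], [18, [1, 12, 9]], 3], 19])
Processing each element:
  16 is not a list -> append 16
  [[7, [7]], [18, [1, 12, 9]], 3] is a list -> flatten recursively -> [7, 7, 18, 1, 12, 9, 3]
  19 is not a list -> append 19
= [16, 7, 7, 18, 1, 12, 9, 3, 19]


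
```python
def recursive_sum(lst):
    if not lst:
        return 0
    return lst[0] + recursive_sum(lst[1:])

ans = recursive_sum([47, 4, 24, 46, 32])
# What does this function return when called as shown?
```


recursive_sum([47, 4, 24, 46, 32])
= 47 + recursive_sum([4, 24, 46, 32])
= 47 + 4 + recursive_sum([24, 46, 32])
= 47 + 4 + 24 + recursive_sum([46, 32])
= 47 + 4 + 24 + 46 + recursive_sum([32])
= 47 + 4 + 24 + 46 + 32 + recursive_sum([])
= 47 + 4 + 24 + 46 + 32 + 0
= 153


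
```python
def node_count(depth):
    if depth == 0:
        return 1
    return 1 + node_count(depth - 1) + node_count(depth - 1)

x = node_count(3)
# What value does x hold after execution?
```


node_count(3)
= 1 + node_count(2) + node_count(2)
= 1 + 2 * node_count(2)
node_count(k) = 2^(k+1) - 1
node_count(0) = 1
node_count(1) = 3
node_count(2) = 7
node_count(3) = 15
node_count(3) = 2^4 - 1 = 15


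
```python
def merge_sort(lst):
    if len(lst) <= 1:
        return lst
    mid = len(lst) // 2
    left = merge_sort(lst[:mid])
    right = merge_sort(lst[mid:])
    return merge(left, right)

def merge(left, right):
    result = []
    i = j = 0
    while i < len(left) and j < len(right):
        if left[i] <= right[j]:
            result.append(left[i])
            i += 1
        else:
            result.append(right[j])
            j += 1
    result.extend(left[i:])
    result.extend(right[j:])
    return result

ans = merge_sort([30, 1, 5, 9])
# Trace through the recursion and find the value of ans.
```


merge_sort([30, 1, 5, 9])
Split into [30, 1] and [5, 9]
Left sorted: [1, 30]
Right sorted: [5, 9]
Merge [1, 30] and [5, 9]
= [1, 5, 9, 30]


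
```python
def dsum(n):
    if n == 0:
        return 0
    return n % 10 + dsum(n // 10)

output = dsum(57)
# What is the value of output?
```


dsum(57)
= 7 + dsum(5)
= 7 + 5 + dsum(0)
= 7 + 5 + 0
= 12


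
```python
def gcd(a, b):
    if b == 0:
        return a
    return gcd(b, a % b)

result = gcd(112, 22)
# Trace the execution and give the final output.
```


gcd(112, 22)
= gcd(22, 112 % 22) = gcd(22, 2)
= gcd(2, 22 % 2) = gcd(2, 0)
b == 0, return a = 2


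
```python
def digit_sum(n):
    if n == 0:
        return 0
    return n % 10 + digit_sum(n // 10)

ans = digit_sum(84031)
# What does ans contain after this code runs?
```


digit_sum(84031)
= 1 + digit_sum(8403)
= 1 + 3 + digit_sum(840)
= 1 + 3 + 0 + digit_sum(84)
= 1 + 3 + 0 + 4 + digit_sum(8)
= 1 + 3 + 0 + 4 + 8 + digit_sum(0)
= 1 + 3 + 0 + 4 + 8 + 0
= 16


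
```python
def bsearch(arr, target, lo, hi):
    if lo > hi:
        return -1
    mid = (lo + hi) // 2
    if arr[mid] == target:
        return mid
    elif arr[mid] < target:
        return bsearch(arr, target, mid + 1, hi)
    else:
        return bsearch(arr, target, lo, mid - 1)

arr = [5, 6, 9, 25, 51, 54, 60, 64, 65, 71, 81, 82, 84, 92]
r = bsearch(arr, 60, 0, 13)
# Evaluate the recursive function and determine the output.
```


bsearch(arr, 60, 0, 13)
lo=0, hi=13, mid=6, arr[mid]=60
arr[6] == 60, found at index 6
= 6


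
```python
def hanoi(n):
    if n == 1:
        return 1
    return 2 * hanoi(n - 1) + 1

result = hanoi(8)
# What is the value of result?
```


hanoi(8)
= 2 * hanoi(7) + 1
= 2 * (2 * hanoi(6) + 1) + 1
= 2 * (2 * (2 * hanoi(5) + 1) + 1) + 1
= 2 * (2 * (2 * (2 * hanoi(4) + 1) + 1) + 1) + 1
= 2 * (2 * (2 * (2 * (2 * hanoi(3) + 1) + 1) + 1) + 1) + 1
= 2 * (2 * (2 * (2 * (2 * (2 * hanoi(2) + 1) + 1) + 1) + 1) + 1) + 1
= 2 * (2 * (2 * (2 * (2 * (2 * (2 * hanoi(1) + 1) + 1) + 1) + 1) + 1) + 1) + 1
Now compute bottom-up:
hanoi(1) = 1
hanoi(2) = 2 * 1 + 1 = 3
hanoi(3) = 2 * 3 + 1 = 7
hanoi(4) = 2 * 7 + 1 = 15
hanoi(5) = 2 * 15 + 1 = 31
hanoi(6) = 2 * 31 + 1 = 63
hanoi(7) = 2 * 63 + 1 = 127
hanoi(8) = 2 * 127 + 1 = 255
= 255


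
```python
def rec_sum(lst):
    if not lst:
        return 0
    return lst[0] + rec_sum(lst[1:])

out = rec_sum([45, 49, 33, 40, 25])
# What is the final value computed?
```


rec_sum([45, 49, 33, 40, 25])
= 45 + rec_sum([49, 33, 40, 25])
= 45 + 49 + rec_sum([33, 40, 25])
= 45 + 49 + 33 + rec_sum([40, 25])
= 45 + 49 + 33 + 40 + rec_sum([25])
= 45 + 49 + 33 + 40 + 25 + rec_sum([])
= 45 + 49 + 33 + 40 + 25 + 0
= 192


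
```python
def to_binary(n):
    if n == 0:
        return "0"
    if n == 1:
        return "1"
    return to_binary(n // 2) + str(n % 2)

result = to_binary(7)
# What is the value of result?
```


to_binary(7)
= to_binary(3) + "1"
= to_binary(1) + "1" + "1"
= "1" + "1" + "1"
= "111"


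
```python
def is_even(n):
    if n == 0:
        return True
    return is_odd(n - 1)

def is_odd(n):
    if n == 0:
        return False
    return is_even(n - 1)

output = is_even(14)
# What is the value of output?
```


is_even(14)
= is_odd(13)
= is_even(12)
= is_odd(11)
= is_even(10)
= is_odd(9)
= is_even(8)
= is_odd(7)
= is_even(6)
= is_odd(5)
= is_even(4)
= is_odd(3)
= is_even(2)
= is_odd(1)
= is_even(0)
n == 0: return True
= True


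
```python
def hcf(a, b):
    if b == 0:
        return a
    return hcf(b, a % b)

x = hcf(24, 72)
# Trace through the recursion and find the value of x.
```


hcf(24, 72)
= hcf(72, 24 % 72) = hcf(72, 24)
= hcf(24, 72 % 24) = hcf(24, 0)
b == 0, return a = 24


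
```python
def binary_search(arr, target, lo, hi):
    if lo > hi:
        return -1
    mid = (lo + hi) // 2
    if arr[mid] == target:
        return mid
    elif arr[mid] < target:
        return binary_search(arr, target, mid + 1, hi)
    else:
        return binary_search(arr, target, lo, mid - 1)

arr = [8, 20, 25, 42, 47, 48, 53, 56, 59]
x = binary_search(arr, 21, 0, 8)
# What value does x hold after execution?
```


binary_search(arr, 21, 0, 8)
lo=0, hi=8, mid=4, arr[mid]=47
47 > 21, search left half
lo=0, hi=3, mid=1, arr[mid]=20
20 < 21, search right half
lo=2, hi=3, mid=2, arr[mid]=25
25 > 21, search left half
lo > hi, target not found, return -1
= -1


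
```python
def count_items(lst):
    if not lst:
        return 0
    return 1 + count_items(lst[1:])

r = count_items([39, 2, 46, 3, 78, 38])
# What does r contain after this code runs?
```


count_items([39, 2, 46, 3, 78, 38])
= 1 + count_items([2, 46, 3, 78, 38])
= 1 + 1 + count_items([46, 3, 78, 38])
= 1 + 1 + 1 + count_items([3, 78, 38])
= 1 + 1 + 1 + 1 + count_items([78, 38])
= 1 + 1 + 1 + 1 + 1 + count_items([38])
= 1 + 1 + 1 + 1 + 1 + 1 + count_items([])
= 1 + 1 + 1 + 1 + 1 + 1 + 0
= 6


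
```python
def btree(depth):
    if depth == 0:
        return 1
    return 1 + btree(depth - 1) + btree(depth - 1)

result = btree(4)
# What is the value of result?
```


btree(4)
= 1 + btree(3) + btree(3)
= 1 + 2 * btree(3)
btree(k) = 2^(k+1) - 1
btree(0) = 1
btree(1) = 3
btree(2) = 7
btree(3) = 15
btree(4) = 31
btree(4) = 2^5 - 1 = 31


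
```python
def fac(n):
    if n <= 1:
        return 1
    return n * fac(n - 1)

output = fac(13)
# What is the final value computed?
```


fac(13)
= 13 * fac(12)
= 13 * 12 * fac(11)
= 13 * 12 * 11 * fac(10)
= 13 * 12 * 11 * 10 * fac(9)
= 13 * 12 * 11 * 10 * 9 * fac(8)
= 13 * 12 * 11 * 10 * 9 * 8 * fac(7)
= 13 * 12 * 11 * 10 * 9 * 8 * 7 * fac(6)
= 13 * 12 * 11 * 10 * 9 * 8 * 7 * 6 * fac(5)
= 13 * 12 * 11 * 10 * 9 * 8 * 7 * 6 * 5 * fac(4)
= 13 * 12 * 11 * 10 * 9 * 8 * 7 * 6 * 5 * 4 * fac(3)
= 13 * 12 * 11 * 10 * 9 * 8 * 7 * 6 * 5 * 4 * 3 * fac(2)
= 13 * 12 * 11 * 10 * 9 * 8 * 7 * 6 * 5 * 4 * 3 * 2 * fac(1)
= 13 * 12 * 11 * 10 * 9 * 8 * 7 * 6 * 5 * 4 * 3 * 2 * 1
= 6227020800


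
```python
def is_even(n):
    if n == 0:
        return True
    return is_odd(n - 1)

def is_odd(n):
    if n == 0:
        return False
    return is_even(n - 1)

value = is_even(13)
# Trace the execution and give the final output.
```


is_even(13)
= is_odd(12)
= is_even(11)
= is_odd(10)
= is_even(9)
= is_odd(8)
= is_even(7)
= is_odd(6)
= is_even(5)
= is_odd(4)
= is_even(3)
= is_odd(2)
= is_even(1)
= is_odd(0)
n == 0: return False
= False


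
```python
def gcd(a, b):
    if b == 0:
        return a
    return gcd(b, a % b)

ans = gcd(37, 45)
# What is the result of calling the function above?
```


gcd(37, 45)
= gcd(45, 37 % 45) = gcd(45, 37)
= gcd(37, 45 % 37) = gcd(37, 8)
= gcd(8, 37 % 8) = gcd(8, 5)
= gcd(5, 8 % 5) = gcd(5, 3)
= gcd(3, 5 % 3) = gcd(3, 2)
= gcd(2, 3 % 2) = gcd(2, 1)
= gcd(1, 2 % 1) = gcd(1, 0)
b == 0, return a = 1


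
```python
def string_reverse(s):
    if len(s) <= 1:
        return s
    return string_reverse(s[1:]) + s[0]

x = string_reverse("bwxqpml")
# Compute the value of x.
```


string_reverse("bwxqpml")
= string_reverse("wxqpml") + "b"
= string_reverse("xqpml") + "w" + "b"
= string_reverse("qpml") + "x" + "w" + "b"
= string_reverse("pml") + "q" + "x" + "w" + "b"
= string_reverse("ml") + "p" + "q" + "x" + "w" + "b"
= string_reverse("l") + "m" + "p" + "q" + "x" + "w" + "b"
= "l" + "m" + "p" + "q" + "x" + "w" + "b"
= "lmpqxwb"


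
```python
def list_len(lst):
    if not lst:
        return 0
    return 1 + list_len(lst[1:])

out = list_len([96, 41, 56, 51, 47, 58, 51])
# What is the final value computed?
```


list_len([96, 41, 56, 51, 47, 58, 51])
= 1 + list_len([41, 56, 51, 47, 58, 51])
= 1 + 1 + list_len([56, 51, 47, 58, 51])
= 1 + 1 + 1 + list_len([51, 47, 58, 51])
= 1 + 1 + 1 + 1 + list_len([47, 58, 51])
= 1 + 1 + 1 + 1 + 1 + list_len([58, 51])
= 1 + 1 + 1 + 1 + 1 + 1 + list_len([51])
= 1 + 1 + 1 + 1 + 1 + 1 + 1 + list_len([])
= 1 + 1 + 1 + 1 + 1 + 1 + 1 + 0
= 7


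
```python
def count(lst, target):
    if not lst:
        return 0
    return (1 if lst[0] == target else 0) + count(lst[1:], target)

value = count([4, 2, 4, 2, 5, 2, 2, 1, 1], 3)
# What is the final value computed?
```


count([4, 2, 4, 2, 5, 2, 2, 1, 1], 3)
lst[0]=4 != 3: 0 + count([2, 4, 2, 5, 2, 2, 1, 1], 3)
lst[0]=2 != 3: 0 + count([4, 2, 5, 2, 2, 1, 1], 3)
lst[0]=4 != 3: 0 + count([2, 5, 2, 2, 1, 1], 3)
lst[0]=2 != 3: 0 + count([5, 2, 2, 1, 1], 3)
lst[0]=5 != 3: 0 + count([2, 2, 1, 1], 3)
lst[0]=2 != 3: 0 + count([2, 1, 1], 3)
lst[0]=2 != 3: 0 + count([1, 1], 3)
lst[0]=1 != 3: 0 + count([1], 3)
lst[0]=1 != 3: 0 + count([], 3)
= 0


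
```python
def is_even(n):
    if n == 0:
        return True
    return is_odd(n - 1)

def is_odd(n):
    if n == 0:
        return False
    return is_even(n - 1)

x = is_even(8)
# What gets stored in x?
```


is_even(8)
= is_odd(7)
= is_even(6)
= is_odd(5)
= is_even(4)
= is_odd(3)
= is_even(2)
= is_odd(1)
= is_even(0)
n == 0: return True
= True


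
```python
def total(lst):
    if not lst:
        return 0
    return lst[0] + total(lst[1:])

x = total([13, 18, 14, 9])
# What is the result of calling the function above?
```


total([13, 18, 14, 9])
= 13 + total([18, 14, 9])
= 13 + 18 + total([14, 9])
= 13 + 18 + 14 + total([9])
= 13 + 18 + 14 + 9 + total([])
= 13 + 18 + 14 + 9 + 0
= 54


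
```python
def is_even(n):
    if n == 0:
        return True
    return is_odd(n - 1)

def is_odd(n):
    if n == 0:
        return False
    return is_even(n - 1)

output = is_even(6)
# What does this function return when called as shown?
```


is_even(6)
= is_odd(5)
= is_even(4)
= is_odd(3)
= is_even(2)
= is_odd(1)
= is_even(0)
n == 0: return True
= True
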